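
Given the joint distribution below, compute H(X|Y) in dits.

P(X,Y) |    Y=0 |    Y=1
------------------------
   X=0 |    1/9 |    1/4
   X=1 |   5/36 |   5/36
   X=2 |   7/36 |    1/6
0.4643 dits

Using the chain rule: H(X|Y) = H(X,Y) - H(Y)

First, compute H(X,Y) = 0.7627 dits

Marginal P(Y) = (4/9, 5/9)
H(Y) = 0.2983 dits

H(X|Y) = H(X,Y) - H(Y) = 0.7627 - 0.2983 = 0.4643 dits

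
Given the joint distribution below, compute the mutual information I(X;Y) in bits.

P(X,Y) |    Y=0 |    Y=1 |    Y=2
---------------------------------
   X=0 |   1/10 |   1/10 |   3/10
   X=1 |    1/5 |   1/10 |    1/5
0.0390 bits

Mutual information: I(X;Y) = H(X) + H(Y) - H(X,Y)

Marginals:
P(X) = (1/2, 1/2), H(X) = 1.0000 bits
P(Y) = (3/10, 1/5, 1/2), H(Y) = 1.4855 bits

Joint entropy: H(X,Y) = 2.4464 bits

I(X;Y) = 1.0000 + 1.4855 - 2.4464 = 0.0390 bits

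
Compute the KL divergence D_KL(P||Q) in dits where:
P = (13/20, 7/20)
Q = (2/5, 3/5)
0.0551 dits

KL divergence: D_KL(P||Q) = Σ p(x) log(p(x)/q(x))

Computing term by term:
  x=0: 13/20 × log_10[(13/20)/(2/5)] = 13/20 × 0.2109 = 0.1371
  x=1: 7/20 × log_10[(7/20)/(3/5)] = 7/20 × -0.2341 = -0.0819

D_KL(P||Q) = 0.0551 dits

Note: KL divergence is always non-negative and equals 0 iff P = Q.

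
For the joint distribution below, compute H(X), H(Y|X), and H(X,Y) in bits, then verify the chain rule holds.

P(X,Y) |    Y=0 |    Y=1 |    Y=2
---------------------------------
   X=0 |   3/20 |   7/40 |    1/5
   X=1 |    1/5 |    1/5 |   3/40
H(X,Y) = 2.5240, H(X) = 0.9982, H(Y|X) = 1.5258 (all in bits)

Chain rule: H(X,Y) = H(X) + H(Y|X)

Left side — joint entropy directly:
H(X,Y) = -Σ p(x,y) log p(x,y) = 2.5240 bits

Right side — compute H(Y|X) from the conditional distributions:
P(X) = (21/40, 19/40), so H(X) = 0.9982 bits
H(Y|X) = Σ_x P(X=x) · H(Y|X=x):
  P(Y|X=0) = (2/7, 1/3, 8/21), H(Y|X=0) = 1.5751, weight P(X=0) = 21/40
  P(Y|X=1) = (8/19, 8/19, 3/19), H(Y|X=1) = 1.4714, weight P(X=1) = 19/40
H(Y|X) = 1.5258 bits

H(X) + H(Y|X) = 0.9982 + 1.5258 = 2.5240 bits

Both sides equal 2.5240 bits. ✓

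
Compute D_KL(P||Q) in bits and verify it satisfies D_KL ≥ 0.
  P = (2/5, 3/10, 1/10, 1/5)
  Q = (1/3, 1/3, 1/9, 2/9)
0.0140 bits

KL divergence satisfies the Gibbs inequality: D_KL(P||Q) ≥ 0 for all distributions P, Q.

D_KL(P||Q) = Σ p(x) log(p(x)/q(x))
Term by term:
  x=0: 2/5 × log_2[(2/5)/(1/3)] = 0.1052
  x=1: 3/10 × log_2[(3/10)/(1/3)] = -0.0456
  x=2: 1/10 × log_2[(1/10)/(1/9)] = -0.0152
  x=3: 1/5 × log_2[(1/5)/(2/9)] = -0.0304
D_KL(P||Q) = 0.0140 bits

D_KL(P||Q) = 0.0140 ≥ 0 ✓

This non-negativity is a fundamental property: relative entropy cannot be negative because it measures how different Q is from P.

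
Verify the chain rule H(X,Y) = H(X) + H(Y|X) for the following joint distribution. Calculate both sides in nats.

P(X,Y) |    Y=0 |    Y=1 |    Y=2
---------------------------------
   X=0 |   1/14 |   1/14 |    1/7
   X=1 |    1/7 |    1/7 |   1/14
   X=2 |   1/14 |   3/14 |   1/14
H(X,Y) = 2.1066, H(X) = 1.0934, H(Y|X) = 1.0132 (all in nats)

Chain rule: H(X,Y) = H(X) + H(Y|X)

Left side — joint entropy directly:
H(X,Y) = -Σ p(x,y) log p(x,y) = 2.1066 nats

Right side — compute H(Y|X) from the conditional distributions:
P(X) = (2/7, 5/14, 5/14), so H(X) = 1.0934 nats
H(Y|X) = Σ_x P(X=x) · H(Y|X=x):
  P(Y|X=0) = (1/4, 1/4, 1/2), H(Y|X=0) = 1.0397, weight P(X=0) = 2/7
  P(Y|X=1) = (2/5, 2/5, 1/5), H(Y|X=1) = 1.0549, weight P(X=1) = 5/14
  P(Y|X=2) = (1/5, 3/5, 1/5), H(Y|X=2) = 0.9503, weight P(X=2) = 5/14
H(Y|X) = 1.0132 nats

H(X) + H(Y|X) = 1.0934 + 1.0132 = 2.1066 nats

Both sides equal 2.1066 nats. ✓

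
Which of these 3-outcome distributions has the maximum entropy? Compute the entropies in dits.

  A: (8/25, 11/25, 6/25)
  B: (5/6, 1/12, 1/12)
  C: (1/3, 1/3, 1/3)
C

For a discrete distribution over n outcomes, entropy is maximized by the uniform distribution.

Computing entropies:
H(A) = 0.4640 dits
H(B) = 0.2458 dits
H(C) = 0.4771 dits

The uniform distribution (where all probabilities equal 1/3) achieves the maximum entropy of log_10(3) = 0.4771 dits.

Distribution C has the highest entropy.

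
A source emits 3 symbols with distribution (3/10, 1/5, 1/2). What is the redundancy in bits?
0.0995 bits

Redundancy measures how far a source is from maximum entropy:
R = H_max - H(X)

Maximum entropy for 3 symbols: H_max = log_2(3) = 1.5850 bits
Actual entropy: H(X) = 1.4855 bits
Redundancy: R = 1.5850 - 1.4855 = 0.0995 bits

This redundancy represents potential for compression: the source could be compressed by 0.0995 bits per symbol.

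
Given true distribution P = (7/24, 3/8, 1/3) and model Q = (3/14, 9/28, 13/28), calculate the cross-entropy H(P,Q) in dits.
0.4910 dits

Cross-entropy: H(P,Q) = -Σ p(x) log q(x)

Alternatively: H(P,Q) = H(P) + D_KL(P||Q)
H(P) = 0.4749 dits
D_KL(P||Q) = 0.0162 dits

H(P,Q) = 0.4749 + 0.0162 = 0.4910 dits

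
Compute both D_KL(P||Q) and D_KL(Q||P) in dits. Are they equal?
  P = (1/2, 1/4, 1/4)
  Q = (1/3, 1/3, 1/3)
D_KL(P||Q) = 0.0256, D_KL(Q||P) = 0.0246

KL divergence is not symmetric: D_KL(P||Q) ≠ D_KL(Q||P) in general.

D_KL(P||Q) = 0.0256 dits
D_KL(Q||P) = 0.0246 dits

No, they are not equal!

This asymmetry is why KL divergence is not a true distance metric.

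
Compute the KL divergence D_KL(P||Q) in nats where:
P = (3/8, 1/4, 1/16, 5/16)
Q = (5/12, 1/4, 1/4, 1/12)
0.2869 nats

KL divergence: D_KL(P||Q) = Σ p(x) log(p(x)/q(x))

Computing term by term:
  x=0: 3/8 × log_e[(3/8)/(5/12)] = 3/8 × -0.1054 = -0.0395
  x=1: 1/4 × log_e[(1/4)/(1/4)] = 1/4 × 0.0000 = 0.0000
  x=2: 1/16 × log_e[(1/16)/(1/4)] = 1/16 × -1.3863 = -0.0866
  x=3: 5/16 × log_e[(5/16)/(1/12)] = 5/16 × 1.3218 = 0.4130

D_KL(P||Q) = 0.2869 nats

Note: KL divergence is always non-negative and equals 0 iff P = Q.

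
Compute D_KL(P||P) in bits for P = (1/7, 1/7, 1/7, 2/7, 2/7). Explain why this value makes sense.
0.0000 bits

KL divergence satisfies the Gibbs inequality: D_KL(P||Q) ≥ 0 for all distributions P, Q.

D_KL(P||Q) = Σ p(x) log(p(x)/q(x))
Each term is p(x) × log_2(p(x)/p(x)) = p(x) × log_2(1) = 0, so the sum is 0.
D_KL(P||Q) = 0.0000 bits

When P = Q, the KL divergence is exactly 0, as there is no 'divergence' between identical distributions.

This non-negativity is a fundamental property: relative entropy cannot be negative because it measures how different Q is from P.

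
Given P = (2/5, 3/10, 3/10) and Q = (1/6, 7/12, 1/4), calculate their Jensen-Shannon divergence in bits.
0.0707 bits

Jensen-Shannon divergence is:
JSD(P||Q) = 0.5 × D_KL(P||M) + 0.5 × D_KL(Q||M)
where M = 0.5 × (P + Q) is the mixture distribution.

M = 0.5 × (2/5, 3/10, 3/10) + 0.5 × (1/6, 7/12, 1/4) = (0.283333, 0.441667, 11/40)

D_KL(P||M) = 0.0693 bits
D_KL(Q||M) = 0.0722 bits

JSD(P||Q) = 0.5 × 0.0693 + 0.5 × 0.0722 = 0.0707 bits

Unlike KL divergence, JSD is symmetric and bounded: 0 ≤ JSD ≤ log(2).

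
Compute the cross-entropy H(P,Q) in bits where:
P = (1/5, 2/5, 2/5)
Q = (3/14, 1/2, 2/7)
1.5674 bits

Cross-entropy: H(P,Q) = -Σ p(x) log q(x)

Alternatively: H(P,Q) = H(P) + D_KL(P||Q)
H(P) = 1.5219 bits
D_KL(P||Q) = 0.0455 bits

H(P,Q) = 1.5219 + 0.0455 = 1.5674 bits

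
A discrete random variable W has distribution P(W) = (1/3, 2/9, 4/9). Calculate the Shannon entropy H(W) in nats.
1.0609 nats

Shannon entropy is H(X) = -Σ p(x) log p(x).

For P = (1/3, 2/9, 4/9):
H = -1/3 × log_e(1/3) -2/9 × log_e(2/9) -4/9 × log_e(4/9)
H = 1.0609 nats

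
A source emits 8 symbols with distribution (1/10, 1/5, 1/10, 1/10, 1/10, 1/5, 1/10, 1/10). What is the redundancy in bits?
0.0781 bits

Redundancy measures how far a source is from maximum entropy:
R = H_max - H(X)

Maximum entropy for 8 symbols: H_max = log_2(8) = 3.0000 bits
Actual entropy: H(X) = 2.9219 bits
Redundancy: R = 3.0000 - 2.9219 = 0.0781 bits

This redundancy represents potential for compression: the source could be compressed by 0.0781 bits per symbol.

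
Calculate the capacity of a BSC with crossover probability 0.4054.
0.0260 bits

For a binary symmetric channel (BSC) with error probability p:
Capacity C = 1 - H(p) bits per symbol

where H(p) = -p log₂(p) - (1-p) log₂(1-p) is the binary entropy function.

H(0.4054) = 0.9740 bits
C = 1 - 0.9740 = 0.0260 bits per symbol

This means we can reliably transmit up to 0.0260 bits of information per channel use.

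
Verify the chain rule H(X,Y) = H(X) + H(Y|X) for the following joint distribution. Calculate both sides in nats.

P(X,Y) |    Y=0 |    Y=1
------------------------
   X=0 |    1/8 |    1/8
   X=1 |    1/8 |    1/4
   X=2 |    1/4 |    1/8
H(X,Y) = 1.7329, H(X) = 1.0822, H(Y|X) = 0.6507 (all in nats)

Chain rule: H(X,Y) = H(X) + H(Y|X)

Left side — joint entropy directly:
H(X,Y) = -Σ p(x,y) log p(x,y) = 1.7329 nats

Right side — compute H(Y|X) from the conditional distributions:
P(X) = (1/4, 3/8, 3/8), so H(X) = 1.0822 nats
H(Y|X) = Σ_x P(X=x) · H(Y|X=x):
  P(Y|X=0) = (1/2, 1/2), H(Y|X=0) = 0.6931, weight P(X=0) = 1/4
  P(Y|X=1) = (1/3, 2/3), H(Y|X=1) = 0.6365, weight P(X=1) = 3/8
  P(Y|X=2) = (2/3, 1/3), H(Y|X=2) = 0.6365, weight P(X=2) = 3/8
H(Y|X) = 0.6507 nats

H(X) + H(Y|X) = 1.0822 + 0.6507 = 1.7329 nats

Both sides equal 1.7329 nats. ✓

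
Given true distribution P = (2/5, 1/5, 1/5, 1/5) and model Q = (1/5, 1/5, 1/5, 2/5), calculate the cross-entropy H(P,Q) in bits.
2.1219 bits

Cross-entropy: H(P,Q) = -Σ p(x) log q(x)

Alternatively: H(P,Q) = H(P) + D_KL(P||Q)
H(P) = 1.9219 bits
D_KL(P||Q) = 0.2000 bits

H(P,Q) = 1.9219 + 0.2000 = 2.1219 bits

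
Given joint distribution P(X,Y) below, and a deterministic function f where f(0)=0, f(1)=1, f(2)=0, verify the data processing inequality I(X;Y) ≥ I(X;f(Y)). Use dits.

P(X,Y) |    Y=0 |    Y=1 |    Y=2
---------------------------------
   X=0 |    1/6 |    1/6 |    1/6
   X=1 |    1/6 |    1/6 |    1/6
I(X;Y) = 0.0000, I(X;f(Y)) = 0.0000, inequality holds: 0.0000 ≥ 0.0000

Data Processing Inequality: For any Markov chain X → Y → Z, we have I(X;Y) ≥ I(X;Z).

Here Z = f(Y) is a deterministic function of Y, forming X → Y → Z.

Original I(X;Y) = 0.0000 dits

After applying f:
P(X,Z) where Z=f(Y):
- P(X,Z=0) = P(X,Y=0) + P(X,Y=2)
- P(X,Z=1) = P(X,Y=1)

I(X;Z) = I(X;f(Y)) = 0.0000 dits

Verification: 0.0000 ≥ 0.0000 ✓

Information cannot be created by processing; the function f can only lose information about X.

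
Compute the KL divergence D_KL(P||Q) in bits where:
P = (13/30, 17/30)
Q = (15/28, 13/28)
0.0303 bits

KL divergence: D_KL(P||Q) = Σ p(x) log(p(x)/q(x))

Computing term by term:
  x=0: 13/30 × log_2[(13/30)/(15/28)] = 13/30 × -0.3060 = -0.1326
  x=1: 17/30 × log_2[(17/30)/(13/28)] = 17/30 × 0.2875 = 0.1629

D_KL(P||Q) = 0.0303 bits

Note: KL divergence is always non-negative and equals 0 iff P = Q.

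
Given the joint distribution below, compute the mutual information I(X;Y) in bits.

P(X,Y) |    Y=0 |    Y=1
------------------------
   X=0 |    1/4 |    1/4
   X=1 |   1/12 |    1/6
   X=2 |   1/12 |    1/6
0.0207 bits

Mutual information: I(X;Y) = H(X) + H(Y) - H(X,Y)

Marginals:
P(X) = (1/2, 1/4, 1/4), H(X) = 1.5000 bits
P(Y) = (5/12, 7/12), H(Y) = 0.9799 bits

Joint entropy: H(X,Y) = 2.4591 bits

I(X;Y) = 1.5000 + 0.9799 - 2.4591 = 0.0207 bits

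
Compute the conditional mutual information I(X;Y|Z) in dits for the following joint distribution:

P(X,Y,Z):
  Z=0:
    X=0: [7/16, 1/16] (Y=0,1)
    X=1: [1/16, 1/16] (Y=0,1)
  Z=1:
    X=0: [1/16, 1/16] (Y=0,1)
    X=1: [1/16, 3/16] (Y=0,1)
0.0214 dits

Conditional mutual information: I(X;Y|Z) = H(X|Z) + H(Y|Z) - H(X,Y|Z)

H(Z) = 0.2873
H(X,Z) = 0.5268 → H(X|Z) = 0.2395
H(Y,Z) = 0.5268 → H(Y|Z) = 0.2395
H(X,Y,Z) = 0.7449 → H(X,Y|Z) = 0.4576

I(X;Y|Z) = 0.2395 + 0.2395 - 0.4576 = 0.0214 dits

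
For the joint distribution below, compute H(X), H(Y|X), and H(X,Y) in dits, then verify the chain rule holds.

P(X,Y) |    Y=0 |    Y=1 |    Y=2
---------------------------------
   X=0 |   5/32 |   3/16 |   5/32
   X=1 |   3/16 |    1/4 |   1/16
H(X,Y) = 0.7503, H(X) = 0.3010, H(Y|X) = 0.4493 (all in dits)

Chain rule: H(X,Y) = H(X) + H(Y|X)

Left side — joint entropy directly:
H(X,Y) = -Σ p(x,y) log p(x,y) = 0.7503 dits

Right side — compute H(Y|X) from the conditional distributions:
P(X) = (1/2, 1/2), so H(X) = 0.3010 dits
H(Y|X) = Σ_x P(X=x) · H(Y|X=x):
  P(Y|X=0) = (5/16, 3/8, 5/16), H(Y|X=0) = 0.4755, weight P(X=0) = 1/2
  P(Y|X=1) = (3/8, 1/2, 1/8), H(Y|X=1) = 0.4231, weight P(X=1) = 1/2
H(Y|X) = 0.4493 dits

H(X) + H(Y|X) = 0.3010 + 0.4493 = 0.7503 dits

Both sides equal 0.7503 dits. ✓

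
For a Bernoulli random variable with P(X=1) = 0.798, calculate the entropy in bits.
0.7259 bits

The binary entropy function is:
H(p) = -p log(p) - (1-p) log(1-p)

H(0.798) = -0.798 × log_2(0.798) - 0.202 × log_2(0.202)
H(0.798) = 0.7259 bits

Note: Binary entropy is maximized at p=0.5 (H=1 bit) and minimized at p=0 or p=1 (H=0).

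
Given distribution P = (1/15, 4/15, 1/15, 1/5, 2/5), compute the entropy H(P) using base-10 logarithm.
0.6089 dits

Shannon entropy is H(X) = -Σ p(x) log p(x).

For P = (1/15, 4/15, 1/15, 1/5, 2/5):
H = -1/15 × log_10(1/15) -4/15 × log_10(4/15) -1/15 × log_10(1/15) -1/5 × log_10(1/5) -2/5 × log_10(2/5)
H = 0.6089 dits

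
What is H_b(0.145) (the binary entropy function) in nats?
0.4139 nats

The binary entropy function is:
H(p) = -p log(p) - (1-p) log(1-p)

H(0.145) = -0.145 × log_e(0.145) - 0.855 × log_e(0.855)
H(0.145) = 0.4139 nats

Note: Binary entropy is maximized at p=0.5 (H=1 bit) and minimized at p=0 or p=1 (H=0).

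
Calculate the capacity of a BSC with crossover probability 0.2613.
0.1713 bits

For a binary symmetric channel (BSC) with error probability p:
Capacity C = 1 - H(p) bits per symbol

where H(p) = -p log₂(p) - (1-p) log₂(1-p) is the binary entropy function.

H(0.2613) = 0.8287 bits
C = 1 - 0.8287 = 0.1713 bits per symbol

This means we can reliably transmit up to 0.1713 bits of information per channel use.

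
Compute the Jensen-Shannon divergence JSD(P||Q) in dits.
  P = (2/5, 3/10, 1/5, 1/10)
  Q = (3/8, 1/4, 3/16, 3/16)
0.0036 dits

Jensen-Shannon divergence is:
JSD(P||Q) = 0.5 × D_KL(P||M) + 0.5 × D_KL(Q||M)
where M = 0.5 × (P + Q) is the mixture distribution.

M = 0.5 × (2/5, 3/10, 1/5, 1/10) + 0.5 × (3/8, 1/4, 3/16, 3/16) = (0.3875, 11/40, 0.19375, 0.14375)

D_KL(P||M) = 0.0038 dits
D_KL(Q||M) = 0.0033 dits

JSD(P||Q) = 0.5 × 0.0038 + 0.5 × 0.0033 = 0.0036 dits

Unlike KL divergence, JSD is symmetric and bounded: 0 ≤ JSD ≤ log(2).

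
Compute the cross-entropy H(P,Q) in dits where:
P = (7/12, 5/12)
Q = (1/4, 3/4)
0.4033 dits

Cross-entropy: H(P,Q) = -Σ p(x) log q(x)

Alternatively: H(P,Q) = H(P) + D_KL(P||Q)
H(P) = 0.2950 dits
D_KL(P||Q) = 0.1083 dits

H(P,Q) = 0.2950 + 0.1083 = 0.4033 dits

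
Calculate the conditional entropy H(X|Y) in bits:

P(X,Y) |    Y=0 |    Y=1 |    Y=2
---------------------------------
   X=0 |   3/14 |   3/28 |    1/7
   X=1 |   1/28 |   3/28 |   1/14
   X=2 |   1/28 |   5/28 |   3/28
1.4000 bits

Using the chain rule: H(X|Y) = H(X,Y) - H(Y)

First, compute H(X,Y) = 2.9722 bits

Marginal P(Y) = (2/7, 11/28, 9/28)
H(Y) = 1.5722 bits

H(X|Y) = H(X,Y) - H(Y) = 2.9722 - 1.5722 = 1.4000 bits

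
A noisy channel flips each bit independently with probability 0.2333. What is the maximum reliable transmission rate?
0.2163 bits

For a binary symmetric channel (BSC) with error probability p:
Capacity C = 1 - H(p) bits per symbol

where H(p) = -p log₂(p) - (1-p) log₂(1-p) is the binary entropy function.

H(0.2333) = 0.7837 bits
C = 1 - 0.7837 = 0.2163 bits per symbol

This means we can reliably transmit up to 0.2163 bits of information per channel use.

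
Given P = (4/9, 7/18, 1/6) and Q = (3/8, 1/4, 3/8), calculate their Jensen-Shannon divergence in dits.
0.0129 dits

Jensen-Shannon divergence is:
JSD(P||Q) = 0.5 × D_KL(P||M) + 0.5 × D_KL(Q||M)
where M = 0.5 × (P + Q) is the mixture distribution.

M = 0.5 × (4/9, 7/18, 1/6) + 0.5 × (3/8, 1/4, 3/8) = (0.409722, 0.319444, 0.270833)

D_KL(P||M) = 0.0138 dits
D_KL(Q||M) = 0.0120 dits

JSD(P||Q) = 0.5 × 0.0138 + 0.5 × 0.0120 = 0.0129 dits

Unlike KL divergence, JSD is symmetric and bounded: 0 ≤ JSD ≤ log(2).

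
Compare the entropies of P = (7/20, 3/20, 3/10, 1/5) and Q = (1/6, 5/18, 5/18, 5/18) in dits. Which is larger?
Q

Computing entropies in dits:
H(P) = 0.5798
H(Q) = 0.5933

Distribution Q has higher entropy.

Intuition: The distribution closer to uniform (more spread out) has higher entropy.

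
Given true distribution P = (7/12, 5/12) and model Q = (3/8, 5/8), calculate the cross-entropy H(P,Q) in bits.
1.1080 bits

Cross-entropy: H(P,Q) = -Σ p(x) log q(x)

Alternatively: H(P,Q) = H(P) + D_KL(P||Q)
H(P) = 0.9799 bits
D_KL(P||Q) = 0.1281 bits

H(P,Q) = 0.9799 + 0.1281 = 1.1080 bits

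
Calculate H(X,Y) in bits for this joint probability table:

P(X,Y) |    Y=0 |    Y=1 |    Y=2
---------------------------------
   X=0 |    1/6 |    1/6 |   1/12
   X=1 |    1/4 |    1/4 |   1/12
2.4591 bits

Joint entropy is H(X,Y) = -Σ_{x,y} p(x,y) log p(x,y).

Summing over all non-zero entries:
H(X,Y) = -[1/6·log_2(1/6) + 1/6·log_2(1/6) + 1/12·log_2(1/12) + 1/4·log_2(1/4) + 1/4·log_2(1/4) + 1/12·log_2(1/12)]
H(X,Y) = 2.4591 bits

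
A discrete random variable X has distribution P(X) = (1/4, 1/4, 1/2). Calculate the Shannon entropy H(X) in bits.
1.5000 bits

Shannon entropy is H(X) = -Σ p(x) log p(x).

For P = (1/4, 1/4, 1/2):
H = -1/4 × log_2(1/4) -1/4 × log_2(1/4) -1/2 × log_2(1/2)
H = 1.5000 bits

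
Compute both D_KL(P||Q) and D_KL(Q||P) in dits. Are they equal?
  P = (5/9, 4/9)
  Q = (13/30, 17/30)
D_KL(P||Q) = 0.0131, D_KL(Q||P) = 0.0130

KL divergence is not symmetric: D_KL(P||Q) ≠ D_KL(Q||P) in general.

D_KL(P||Q) = 0.0131 dits
D_KL(Q||P) = 0.0130 dits

No, they are not equal!

This asymmetry is why KL divergence is not a true distance metric.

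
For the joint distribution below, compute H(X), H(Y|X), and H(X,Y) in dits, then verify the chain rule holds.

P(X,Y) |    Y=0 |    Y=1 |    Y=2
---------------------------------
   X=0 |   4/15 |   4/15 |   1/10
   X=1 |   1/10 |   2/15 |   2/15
H(X,Y) = 0.7395, H(X) = 0.2854, H(Y|X) = 0.4541 (all in dits)

Chain rule: H(X,Y) = H(X) + H(Y|X)

Left side — joint entropy directly:
H(X,Y) = -Σ p(x,y) log p(x,y) = 0.7395 dits

Right side — compute H(Y|X) from the conditional distributions:
P(X) = (19/30, 11/30), so H(X) = 0.2854 dits
H(Y|X) = Σ_x P(X=x) · H(Y|X=x):
  P(Y|X=0) = (8/19, 8/19, 3/19), H(Y|X=0) = 0.4429, weight P(X=0) = 19/30
  P(Y|X=1) = (3/11, 4/11, 4/11), H(Y|X=1) = 0.4734, weight P(X=1) = 11/30
H(Y|X) = 0.4541 dits

H(X) + H(Y|X) = 0.2854 + 0.4541 = 0.7395 dits

Both sides equal 0.7395 dits. ✓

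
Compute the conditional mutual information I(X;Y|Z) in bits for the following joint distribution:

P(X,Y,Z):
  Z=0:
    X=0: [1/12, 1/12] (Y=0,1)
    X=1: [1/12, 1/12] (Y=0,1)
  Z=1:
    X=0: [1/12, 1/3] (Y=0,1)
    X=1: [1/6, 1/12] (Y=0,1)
0.1059 bits

Conditional mutual information: I(X;Y|Z) = H(X|Z) + H(Y|Z) - H(X,Y|Z)

H(Z) = 0.9183
H(X,Z) = 1.8879 → H(X|Z) = 0.9696
H(Y,Z) = 1.8879 → H(Y|Z) = 0.9696
H(X,Y,Z) = 2.7516 → H(X,Y|Z) = 1.8333

I(X;Y|Z) = 0.9696 + 0.9696 - 1.8333 = 0.1059 bits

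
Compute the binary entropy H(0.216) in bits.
0.7528 bits

The binary entropy function is:
H(p) = -p log(p) - (1-p) log(1-p)

H(0.216) = -0.216 × log_2(0.216) - 0.784 × log_2(0.784)
H(0.216) = 0.7528 bits

Note: Binary entropy is maximized at p=0.5 (H=1 bit) and minimized at p=0 or p=1 (H=0).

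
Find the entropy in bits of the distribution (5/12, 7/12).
0.9799 bits

Shannon entropy is H(X) = -Σ p(x) log p(x).

For P = (5/12, 7/12):
H = -5/12 × log_2(5/12) -7/12 × log_2(7/12)
H = 0.9799 bits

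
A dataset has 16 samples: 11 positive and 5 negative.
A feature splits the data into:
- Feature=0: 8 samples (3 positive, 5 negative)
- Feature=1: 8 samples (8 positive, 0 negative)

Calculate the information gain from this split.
0.4188 bits

Information Gain = H(Y) - H(Y|Feature)

Before split:
P(positive) = 11/16 = 0.6875
H(Y) = 0.8960 bits

After split:
Feature=0: H = 0.9544 bits (weight = 8/16)
Feature=1: H = 0.0000 bits (weight = 8/16)
H(Y|Feature) = (8/16)×0.9544 + (8/16)×0.0000 = 0.4772 bits

Information Gain = 0.8960 - 0.4772 = 0.4188 bits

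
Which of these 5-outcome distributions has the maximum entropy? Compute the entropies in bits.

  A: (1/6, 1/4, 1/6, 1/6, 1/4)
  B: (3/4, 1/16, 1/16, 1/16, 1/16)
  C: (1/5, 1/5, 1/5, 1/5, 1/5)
C

For a discrete distribution over n outcomes, entropy is maximized by the uniform distribution.

Computing entropies:
H(A) = 2.2925 bits
H(B) = 1.3113 bits
H(C) = 2.3219 bits

The uniform distribution (where all probabilities equal 1/5) achieves the maximum entropy of log_2(5) = 2.3219 bits.

Distribution C has the highest entropy.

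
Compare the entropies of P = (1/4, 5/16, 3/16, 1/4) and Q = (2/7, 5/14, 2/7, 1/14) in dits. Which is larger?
P

Computing entropies in dits:
H(P) = 0.5952
H(Q) = 0.5525

Distribution P has higher entropy.

Intuition: The distribution closer to uniform (more spread out) has higher entropy.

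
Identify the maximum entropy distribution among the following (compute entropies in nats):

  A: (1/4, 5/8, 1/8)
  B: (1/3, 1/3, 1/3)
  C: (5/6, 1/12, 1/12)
B

For a discrete distribution over n outcomes, entropy is maximized by the uniform distribution.

Computing entropies:
H(A) = 0.9003 nats
H(B) = 1.0986 nats
H(C) = 0.5661 nats

The uniform distribution (where all probabilities equal 1/3) achieves the maximum entropy of log_e(3) = 1.0986 nats.

Distribution B has the highest entropy.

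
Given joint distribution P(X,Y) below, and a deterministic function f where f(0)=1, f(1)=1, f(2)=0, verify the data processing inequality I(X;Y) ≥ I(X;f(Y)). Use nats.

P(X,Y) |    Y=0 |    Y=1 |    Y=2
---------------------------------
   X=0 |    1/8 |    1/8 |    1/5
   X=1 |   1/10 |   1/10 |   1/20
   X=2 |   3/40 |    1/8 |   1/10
I(X;Y) = 0.0267, I(X;f(Y)) = 0.0223, inequality holds: 0.0267 ≥ 0.0223

Data Processing Inequality: For any Markov chain X → Y → Z, we have I(X;Y) ≥ I(X;Z).

Here Z = f(Y) is a deterministic function of Y, forming X → Y → Z.

Original I(X;Y) = 0.0267 nats

After applying f:
P(X,Z) where Z=f(Y):
- P(X,Z=0) = P(X,Y=2)
- P(X,Z=1) = P(X,Y=0) + P(X,Y=1)

I(X;Z) = I(X;f(Y)) = 0.0223 nats

Verification: 0.0267 ≥ 0.0223 ✓

Information cannot be created by processing; the function f can only lose information about X.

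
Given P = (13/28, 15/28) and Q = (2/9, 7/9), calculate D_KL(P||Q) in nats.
0.1424 nats

KL divergence: D_KL(P||Q) = Σ p(x) log(p(x)/q(x))

Computing term by term:
  x=0: 13/28 × log_e[(13/28)/(2/9)] = 13/28 × 0.7368 = 0.3421
  x=1: 15/28 × log_e[(15/28)/(7/9)] = 15/28 × -0.3728 = -0.1997

D_KL(P||Q) = 0.1424 nats

Note: KL divergence is always non-negative and equals 0 iff P = Q.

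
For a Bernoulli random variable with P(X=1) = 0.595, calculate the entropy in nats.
0.6750 nats

The binary entropy function is:
H(p) = -p log(p) - (1-p) log(1-p)

H(0.595) = -0.595 × log_e(0.595) - 0.405 × log_e(0.405)
H(0.595) = 0.6750 nats

Note: Binary entropy is maximized at p=0.5 (H=1 bit) and minimized at p=0 or p=1 (H=0).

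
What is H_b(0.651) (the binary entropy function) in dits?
0.2809 dits

The binary entropy function is:
H(p) = -p log(p) - (1-p) log(1-p)

H(0.651) = -0.651 × log_10(0.651) - 0.349 × log_10(0.349)
H(0.651) = 0.2809 dits

Note: Binary entropy is maximized at p=0.5 (H=1 bit) and minimized at p=0 or p=1 (H=0).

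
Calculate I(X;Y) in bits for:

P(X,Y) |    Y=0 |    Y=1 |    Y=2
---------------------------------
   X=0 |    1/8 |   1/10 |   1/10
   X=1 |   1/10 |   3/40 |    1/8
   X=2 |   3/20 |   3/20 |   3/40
0.0292 bits

Mutual information: I(X;Y) = H(X) + H(Y) - H(X,Y)

Marginals:
P(X) = (13/40, 3/10, 3/8), H(X) = 1.5787 bits
P(Y) = (3/8, 13/40, 3/10), H(Y) = 1.5787 bits

Joint entropy: H(X,Y) = 3.1282 bits

I(X;Y) = 1.5787 + 1.5787 - 3.1282 = 0.0292 bits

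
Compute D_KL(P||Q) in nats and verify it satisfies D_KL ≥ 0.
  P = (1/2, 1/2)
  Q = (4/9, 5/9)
0.0062 nats

KL divergence satisfies the Gibbs inequality: D_KL(P||Q) ≥ 0 for all distributions P, Q.

D_KL(P||Q) = Σ p(x) log(p(x)/q(x))
Term by term:
  x=0: 1/2 × log_e[(1/2)/(4/9)] = 0.0589
  x=1: 1/2 × log_e[(1/2)/(5/9)] = -0.0527
D_KL(P||Q) = 0.0062 nats

D_KL(P||Q) = 0.0062 ≥ 0 ✓

This non-negativity is a fundamental property: relative entropy cannot be negative because it measures how different Q is from P.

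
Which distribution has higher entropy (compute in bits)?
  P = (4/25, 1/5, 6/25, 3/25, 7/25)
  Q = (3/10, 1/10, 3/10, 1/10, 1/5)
P

Computing entropies in bits:
H(P) = 2.2628
H(Q) = 2.1710

Distribution P has higher entropy.

Intuition: The distribution closer to uniform (more spread out) has higher entropy.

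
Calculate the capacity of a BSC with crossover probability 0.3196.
0.0961 bits

For a binary symmetric channel (BSC) with error probability p:
Capacity C = 1 - H(p) bits per symbol

where H(p) = -p log₂(p) - (1-p) log₂(1-p) is the binary entropy function.

H(0.3196) = 0.9039 bits
C = 1 - 0.9039 = 0.0961 bits per symbol

This means we can reliably transmit up to 0.0961 bits of information per channel use.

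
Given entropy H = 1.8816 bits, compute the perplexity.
3.6848

Perplexity is 2^H (or exp(H) for natural log).

H = 1.8816 bits
Perplexity = 2^1.8816 = 3.6848

Interpretation: The model's uncertainty is equivalent to choosing uniformly among 3.7 options.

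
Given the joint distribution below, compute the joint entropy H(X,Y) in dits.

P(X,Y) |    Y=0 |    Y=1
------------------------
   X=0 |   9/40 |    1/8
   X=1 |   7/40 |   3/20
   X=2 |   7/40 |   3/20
0.7708 dits

Joint entropy is H(X,Y) = -Σ_{x,y} p(x,y) log p(x,y).

Summing over all non-zero entries:
H(X,Y) = -[9/40·log_10(9/40) + 1/8·log_10(1/8) + 7/40·log_10(7/40) + 3/20·log_10(3/20) + 7/40·log_10(7/40) + 3/20·log_10(3/20)]
H(X,Y) = 0.7708 dits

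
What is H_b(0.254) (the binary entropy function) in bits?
0.8176 bits

The binary entropy function is:
H(p) = -p log(p) - (1-p) log(1-p)

H(0.254) = -0.254 × log_2(0.254) - 0.746 × log_2(0.746)
H(0.254) = 0.8176 bits

Note: Binary entropy is maximized at p=0.5 (H=1 bit) and minimized at p=0 or p=1 (H=0).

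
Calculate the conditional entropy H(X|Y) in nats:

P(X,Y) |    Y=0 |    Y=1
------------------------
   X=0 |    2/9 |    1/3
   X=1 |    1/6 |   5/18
0.6866 nats

Using the chain rule: H(X|Y) = H(X,Y) - H(Y)

First, compute H(X,Y) = 1.3549 nats

Marginal P(Y) = (7/18, 11/18)
H(Y) = 0.6682 nats

H(X|Y) = H(X,Y) - H(Y) = 1.3549 - 0.6682 = 0.6866 nats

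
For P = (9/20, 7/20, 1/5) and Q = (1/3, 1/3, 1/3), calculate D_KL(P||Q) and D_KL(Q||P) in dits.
D_KL(P||Q) = 0.0217, D_KL(Q||P) = 0.0234

KL divergence is not symmetric: D_KL(P||Q) ≠ D_KL(Q||P) in general.

D_KL(P||Q) = 0.0217 dits
D_KL(Q||P) = 0.0234 dits

No, they are not equal!

This asymmetry is why KL divergence is not a true distance metric.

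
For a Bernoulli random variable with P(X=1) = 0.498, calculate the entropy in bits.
1.0000 bits

The binary entropy function is:
H(p) = -p log(p) - (1-p) log(1-p)

H(0.498) = -0.498 × log_2(0.498) - 0.502 × log_2(0.502)
H(0.498) = 1.0000 bits

Note: Binary entropy is maximized at p=0.5 (H=1 bit) and minimized at p=0 or p=1 (H=0).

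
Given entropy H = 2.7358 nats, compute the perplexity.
15.4221

Perplexity is e^H (or exp(H) for natural log).

H = 2.7358 nats
Perplexity = e^2.7358 = 15.4221

Interpretation: The model's uncertainty is equivalent to choosing uniformly among 15.4 options.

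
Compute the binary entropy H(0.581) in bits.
0.9810 bits

The binary entropy function is:
H(p) = -p log(p) - (1-p) log(1-p)

H(0.581) = -0.581 × log_2(0.581) - 0.419 × log_2(0.419)
H(0.581) = 0.9810 bits

Note: Binary entropy is maximized at p=0.5 (H=1 bit) and minimized at p=0 or p=1 (H=0).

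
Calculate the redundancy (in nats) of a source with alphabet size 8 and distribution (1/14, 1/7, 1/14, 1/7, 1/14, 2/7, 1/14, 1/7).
0.1335 nats

Redundancy measures how far a source is from maximum entropy:
R = H_max - H(X)

Maximum entropy for 8 symbols: H_max = log_e(8) = 2.0794 nats
Actual entropy: H(X) = 1.9459 nats
Redundancy: R = 2.0794 - 1.9459 = 0.1335 nats

This redundancy represents potential for compression: the source could be compressed by 0.1335 nats per symbol.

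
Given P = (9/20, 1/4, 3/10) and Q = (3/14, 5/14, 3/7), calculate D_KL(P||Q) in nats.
0.1377 nats

KL divergence: D_KL(P||Q) = Σ p(x) log(p(x)/q(x))

Computing term by term:
  x=0: 9/20 × log_e[(9/20)/(3/14)] = 9/20 × 0.7419 = 0.3339
  x=1: 1/4 × log_e[(1/4)/(5/14)] = 1/4 × -0.3567 = -0.0892
  x=2: 3/10 × log_e[(3/10)/(3/7)] = 3/10 × -0.3567 = -0.1070

D_KL(P||Q) = 0.1377 nats

Note: KL divergence is always non-negative and equals 0 iff P = Q.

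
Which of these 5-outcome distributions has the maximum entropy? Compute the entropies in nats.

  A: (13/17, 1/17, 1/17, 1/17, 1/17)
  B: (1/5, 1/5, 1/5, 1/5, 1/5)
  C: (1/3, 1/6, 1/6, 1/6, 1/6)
B

For a discrete distribution over n outcomes, entropy is maximized by the uniform distribution.

Computing entropies:
H(A) = 0.8718 nats
H(B) = 1.6094 nats
H(C) = 1.5607 nats

The uniform distribution (where all probabilities equal 1/5) achieves the maximum entropy of log_e(5) = 1.6094 nats.

Distribution B has the highest entropy.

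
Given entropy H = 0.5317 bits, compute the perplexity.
1.4456

Perplexity is 2^H (or exp(H) for natural log).

H = 0.5317 bits
Perplexity = 2^0.5317 = 1.4456

Interpretation: The model's uncertainty is equivalent to choosing uniformly among 1.4 options.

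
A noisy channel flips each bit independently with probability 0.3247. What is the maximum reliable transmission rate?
0.0906 bits

For a binary symmetric channel (BSC) with error probability p:
Capacity C = 1 - H(p) bits per symbol

where H(p) = -p log₂(p) - (1-p) log₂(1-p) is the binary entropy function.

H(0.3247) = 0.9094 bits
C = 1 - 0.9094 = 0.0906 bits per symbol

This means we can reliably transmit up to 0.0906 bits of information per channel use.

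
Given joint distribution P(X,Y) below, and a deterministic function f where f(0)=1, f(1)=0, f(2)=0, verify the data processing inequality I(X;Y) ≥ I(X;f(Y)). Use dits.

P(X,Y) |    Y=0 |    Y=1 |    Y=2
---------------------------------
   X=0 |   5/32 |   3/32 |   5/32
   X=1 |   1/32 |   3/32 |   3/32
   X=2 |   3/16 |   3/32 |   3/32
I(X;Y) = 0.0200, I(X;f(Y)) = 0.0179, inequality holds: 0.0200 ≥ 0.0179

Data Processing Inequality: For any Markov chain X → Y → Z, we have I(X;Y) ≥ I(X;Z).

Here Z = f(Y) is a deterministic function of Y, forming X → Y → Z.

Original I(X;Y) = 0.0200 dits

After applying f:
P(X,Z) where Z=f(Y):
- P(X,Z=0) = P(X,Y=1) + P(X,Y=2)
- P(X,Z=1) = P(X,Y=0)

I(X;Z) = I(X;f(Y)) = 0.0179 dits

Verification: 0.0200 ≥ 0.0179 ✓

Information cannot be created by processing; the function f can only lose information about X.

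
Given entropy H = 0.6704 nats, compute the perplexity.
1.9550

Perplexity is e^H (or exp(H) for natural log).

H = 0.6704 nats
Perplexity = e^0.6704 = 1.9550

Interpretation: The model's uncertainty is equivalent to choosing uniformly among 2.0 options.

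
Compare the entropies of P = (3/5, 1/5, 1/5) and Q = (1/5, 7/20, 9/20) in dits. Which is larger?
Q

Computing entropies in dits:
H(P) = 0.4127
H(Q) = 0.4554

Distribution Q has higher entropy.

Intuition: The distribution closer to uniform (more spread out) has higher entropy.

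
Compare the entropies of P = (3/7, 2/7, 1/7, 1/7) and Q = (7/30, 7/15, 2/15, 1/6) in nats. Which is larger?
P

Computing entropies in nats:
H(P) = 1.2770
H(Q) = 1.2625

Distribution P has higher entropy.

Intuition: The distribution closer to uniform (more spread out) has higher entropy.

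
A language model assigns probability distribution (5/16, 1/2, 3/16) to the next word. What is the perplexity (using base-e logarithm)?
2.7841

Perplexity is e^H (or exp(H) for natural log).

First, H = -Σ p log p = 1.0239 nats
Perplexity = e^1.0239 = 2.7841

Interpretation: The model's uncertainty is equivalent to choosing uniformly among 2.8 options.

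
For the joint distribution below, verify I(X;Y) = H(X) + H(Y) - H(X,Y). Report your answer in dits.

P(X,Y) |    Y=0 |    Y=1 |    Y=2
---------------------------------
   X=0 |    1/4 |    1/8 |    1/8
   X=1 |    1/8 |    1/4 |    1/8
I(X;Y) = 0.0184 dits

Mutual information has multiple equivalent forms:
- I(X;Y) = H(X) - H(X|Y)
- I(X;Y) = H(Y) - H(Y|X)
- I(X;Y) = H(X) + H(Y) - H(X,Y)

Computing all quantities:
H(X) = 0.3010, H(Y) = 0.4700, H(X,Y) = 0.7526
H(X|Y) = 0.2826, H(Y|X) = 0.4515

Verification:
H(X) - H(X|Y) = 0.3010 - 0.2826 = 0.0184
H(Y) - H(Y|X) = 0.4700 - 0.4515 = 0.0184
H(X) + H(Y) - H(X,Y) = 0.3010 + 0.4700 - 0.7526 = 0.0184

All forms give I(X;Y) = 0.0184 dits. ✓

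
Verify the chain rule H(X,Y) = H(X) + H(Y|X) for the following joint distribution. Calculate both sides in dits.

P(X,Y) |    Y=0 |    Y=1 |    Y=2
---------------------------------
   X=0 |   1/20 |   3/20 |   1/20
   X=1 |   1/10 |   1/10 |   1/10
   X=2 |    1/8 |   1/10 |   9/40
H(X,Y) = 0.9123, H(X) = 0.4634, H(Y|X) = 0.4489 (all in dits)

Chain rule: H(X,Y) = H(X) + H(Y|X)

Left side — joint entropy directly:
H(X,Y) = -Σ p(x,y) log p(x,y) = 0.9123 dits

Right side — compute H(Y|X) from the conditional distributions:
P(X) = (1/4, 3/10, 9/20), so H(X) = 0.4634 dits
H(Y|X) = Σ_x P(X=x) · H(Y|X=x):
  P(Y|X=0) = (1/5, 3/5, 1/5), H(Y|X=0) = 0.4127, weight P(X=0) = 1/4
  P(Y|X=1) = (1/3, 1/3, 1/3), H(Y|X=1) = 0.4771, weight P(X=1) = 3/10
  P(Y|X=2) = (5/18, 2/9, 1/2), H(Y|X=2) = 0.4502, weight P(X=2) = 9/20
H(Y|X) = 0.4489 dits

H(X) + H(Y|X) = 0.4634 + 0.4489 = 0.9123 dits

Both sides equal 0.9123 dits. ✓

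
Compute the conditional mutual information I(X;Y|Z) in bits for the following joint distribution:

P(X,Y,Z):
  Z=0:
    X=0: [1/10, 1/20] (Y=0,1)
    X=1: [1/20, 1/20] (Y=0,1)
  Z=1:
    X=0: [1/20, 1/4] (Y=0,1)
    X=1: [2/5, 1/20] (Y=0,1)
0.3117 bits

Conditional mutual information: I(X;Y|Z) = H(X|Z) + H(Y|Z) - H(X,Y|Z)

H(Z) = 0.8113
H(X,Z) = 1.7822 → H(X|Z) = 0.9710
H(Y,Z) = 1.7822 → H(Y|Z) = 0.9710
H(X,Y,Z) = 2.4414 → H(X,Y|Z) = 1.6302

I(X;Y|Z) = 0.9710 + 0.9710 - 1.6302 = 0.3117 bits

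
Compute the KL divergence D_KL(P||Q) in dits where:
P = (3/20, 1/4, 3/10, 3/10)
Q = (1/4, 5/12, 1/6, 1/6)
0.0644 dits

KL divergence: D_KL(P||Q) = Σ p(x) log(p(x)/q(x))

Computing term by term:
  x=0: 3/20 × log_10[(3/20)/(1/4)] = 3/20 × -0.2218 = -0.0333
  x=1: 1/4 × log_10[(1/4)/(5/12)] = 1/4 × -0.2218 = -0.0555
  x=2: 3/10 × log_10[(3/10)/(1/6)] = 3/10 × 0.2553 = 0.0766
  x=3: 3/10 × log_10[(3/10)/(1/6)] = 3/10 × 0.2553 = 0.0766

D_KL(P||Q) = 0.0644 dits

Note: KL divergence is always non-negative and equals 0 iff P = Q.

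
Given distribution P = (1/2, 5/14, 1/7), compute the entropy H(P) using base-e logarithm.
0.9923 nats

Shannon entropy is H(X) = -Σ p(x) log p(x).

For P = (1/2, 5/14, 1/7):
H = -1/2 × log_e(1/2) -5/14 × log_e(5/14) -1/7 × log_e(1/7)
H = 0.9923 nats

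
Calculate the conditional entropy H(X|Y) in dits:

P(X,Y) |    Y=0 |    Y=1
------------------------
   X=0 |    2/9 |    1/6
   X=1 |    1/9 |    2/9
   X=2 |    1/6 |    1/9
0.4607 dits

Using the chain rule: H(X|Y) = H(X,Y) - H(Y)

First, compute H(X,Y) = 0.7618 dits

Marginal P(Y) = (1/2, 1/2)
H(Y) = 0.3010 dits

H(X|Y) = H(X,Y) - H(Y) = 0.7618 - 0.3010 = 0.4607 dits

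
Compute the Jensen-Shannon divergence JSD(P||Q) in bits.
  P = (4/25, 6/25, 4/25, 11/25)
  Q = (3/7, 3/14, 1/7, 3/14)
0.0754 bits

Jensen-Shannon divergence is:
JSD(P||Q) = 0.5 × D_KL(P||M) + 0.5 × D_KL(Q||M)
where M = 0.5 × (P + Q) is the mixture distribution.

M = 0.5 × (4/25, 6/25, 4/25, 11/25) + 0.5 × (3/7, 3/14, 1/7, 3/14) = (0.294286, 0.227143, 0.151429, 0.327143)

D_KL(P||M) = 0.0792 bits
D_KL(Q||M) = 0.0716 bits

JSD(P||Q) = 0.5 × 0.0792 + 0.5 × 0.0716 = 0.0754 bits

Unlike KL divergence, JSD is symmetric and bounded: 0 ≤ JSD ≤ log(2).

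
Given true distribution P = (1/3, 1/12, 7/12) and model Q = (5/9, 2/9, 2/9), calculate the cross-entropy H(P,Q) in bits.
1.7293 bits

Cross-entropy: H(P,Q) = -Σ p(x) log q(x)

Alternatively: H(P,Q) = H(P) + D_KL(P||Q)
H(P) = 1.2807 bits
D_KL(P||Q) = 0.4486 bits

H(P,Q) = 1.2807 + 0.4486 = 1.7293 bits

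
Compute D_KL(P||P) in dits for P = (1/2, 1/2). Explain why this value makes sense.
0.0000 dits

KL divergence satisfies the Gibbs inequality: D_KL(P||Q) ≥ 0 for all distributions P, Q.

D_KL(P||Q) = Σ p(x) log(p(x)/q(x))
Each term is p(x) × log_10(p(x)/p(x)) = p(x) × log_10(1) = 0, so the sum is 0.
D_KL(P||Q) = 0.0000 dits

When P = Q, the KL divergence is exactly 0, as there is no 'divergence' between identical distributions.

This non-negativity is a fundamental property: relative entropy cannot be negative because it measures how different Q is from P.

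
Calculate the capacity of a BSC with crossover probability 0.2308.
0.2206 bits

For a binary symmetric channel (BSC) with error probability p:
Capacity C = 1 - H(p) bits per symbol

where H(p) = -p log₂(p) - (1-p) log₂(1-p) is the binary entropy function.

H(0.2308) = 0.7794 bits
C = 1 - 0.7794 = 0.2206 bits per symbol

This means we can reliably transmit up to 0.2206 bits of information per channel use.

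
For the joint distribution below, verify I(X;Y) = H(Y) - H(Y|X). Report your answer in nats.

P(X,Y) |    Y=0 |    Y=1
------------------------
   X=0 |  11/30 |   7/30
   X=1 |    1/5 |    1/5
I(X;Y) = 0.0060 nats

Mutual information has multiple equivalent forms:
- I(X;Y) = H(X) - H(X|Y)
- I(X;Y) = H(Y) - H(Y|X)
- I(X;Y) = H(X) + H(Y) - H(X,Y)

Computing all quantities:
H(X) = 0.6730, H(Y) = 0.6842, H(X,Y) = 1.3512
H(X|Y) = 0.6670, H(Y|X) = 0.6782

Verification:
H(X) - H(X|Y) = 0.6730 - 0.6670 = 0.0060
H(Y) - H(Y|X) = 0.6842 - 0.6782 = 0.0060
H(X) + H(Y) - H(X,Y) = 0.6730 + 0.6842 - 1.3512 = 0.0060

All forms give I(X;Y) = 0.0060 nats. ✓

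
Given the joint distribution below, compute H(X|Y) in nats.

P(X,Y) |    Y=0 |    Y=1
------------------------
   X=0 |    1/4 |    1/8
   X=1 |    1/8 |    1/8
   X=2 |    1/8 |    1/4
1.0397 nats

Using the chain rule: H(X|Y) = H(X,Y) - H(Y)

First, compute H(X,Y) = 1.7329 nats

Marginal P(Y) = (1/2, 1/2)
H(Y) = 0.6931 nats

H(X|Y) = H(X,Y) - H(Y) = 1.7329 - 0.6931 = 1.0397 nats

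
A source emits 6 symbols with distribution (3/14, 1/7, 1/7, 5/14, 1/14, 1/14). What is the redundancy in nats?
0.1610 nats

Redundancy measures how far a source is from maximum entropy:
R = H_max - H(X)

Maximum entropy for 6 symbols: H_max = log_e(6) = 1.7918 nats
Actual entropy: H(X) = 1.6308 nats
Redundancy: R = 1.7918 - 1.6308 = 0.1610 nats

This redundancy represents potential for compression: the source could be compressed by 0.1610 nats per symbol.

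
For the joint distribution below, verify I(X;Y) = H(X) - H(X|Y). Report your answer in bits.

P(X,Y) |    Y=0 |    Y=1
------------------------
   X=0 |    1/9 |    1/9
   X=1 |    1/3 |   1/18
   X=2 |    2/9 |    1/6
I(X;Y) = 0.0828 bits

Mutual information has multiple equivalent forms:
- I(X;Y) = H(X) - H(X|Y)
- I(X;Y) = H(Y) - H(Y|X)
- I(X;Y) = H(X) + H(Y) - H(X,Y)

Computing all quantities:
H(X) = 1.5420, H(Y) = 0.9183, H(X,Y) = 2.3774
H(X|Y) = 1.4591, H(Y|X) = 0.8355

Verification:
H(X) - H(X|Y) = 1.5420 - 1.4591 = 0.0828
H(Y) - H(Y|X) = 0.9183 - 0.8355 = 0.0828
H(X) + H(Y) - H(X,Y) = 1.5420 + 0.9183 - 2.3774 = 0.0828

All forms give I(X;Y) = 0.0828 bits. ✓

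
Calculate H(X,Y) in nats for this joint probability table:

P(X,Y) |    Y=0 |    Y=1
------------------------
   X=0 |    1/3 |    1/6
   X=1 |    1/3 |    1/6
1.3297 nats

Joint entropy is H(X,Y) = -Σ_{x,y} p(x,y) log p(x,y).

Summing over all non-zero entries:
H(X,Y) = -[1/3·log_e(1/3) + 1/6·log_e(1/6) + 1/3·log_e(1/3) + 1/6·log_e(1/6)]
H(X,Y) = 1.3297 nats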